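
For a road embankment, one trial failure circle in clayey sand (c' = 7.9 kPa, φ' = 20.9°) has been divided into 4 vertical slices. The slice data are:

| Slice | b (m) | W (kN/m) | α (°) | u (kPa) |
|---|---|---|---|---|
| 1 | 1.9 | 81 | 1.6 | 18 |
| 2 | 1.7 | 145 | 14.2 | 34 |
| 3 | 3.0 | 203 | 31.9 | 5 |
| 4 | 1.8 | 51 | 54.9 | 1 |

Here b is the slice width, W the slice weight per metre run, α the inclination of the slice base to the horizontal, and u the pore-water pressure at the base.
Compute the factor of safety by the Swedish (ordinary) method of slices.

Ordinary method of slices: FS = Σ[c'·Δl_i + (W_i cosα_i − u_i·Δl_i)·tanφ'] / Σ W_i sinα_i, with Δl_i = b_i / cosα_i.
Slice 1: Δl = 1.9/cos1.6° = 1.901 m; N'_1 = 81·cos1.6° − 18·1.901 = 46.8; c'Δl = 15.02; W sinα = 2.3
Slice 2: Δl = 1.7/cos14.2° = 1.754 m; N'_2 = 145·cos14.2° − 34·1.754 = 80.9; c'Δl = 13.85; W sinα = 35.6
Slice 3: Δl = 3.0/cos31.9° = 3.534 m; N'_3 = 203·cos31.9° − 5·3.534 = 154.7; c'Δl = 27.92; W sinα = 107.3
Slice 4: Δl = 1.8/cos54.9° = 3.130 m; N'_4 = 51·cos54.9° − 1·3.130 = 26.2; c'Δl = 24.73; W sinα = 41.7
Σc'Δl = 81.5 kN/m; ΣN' = 308.6 kN/m; ΣW sinα = 186.8 kN/m
Resisting = 81.5 + 308.6·tan20.9° = 81.5 + 117.8 = 199.3 kN/m
FS = 199.3 / 186.8 = 1.067

FS = 1.07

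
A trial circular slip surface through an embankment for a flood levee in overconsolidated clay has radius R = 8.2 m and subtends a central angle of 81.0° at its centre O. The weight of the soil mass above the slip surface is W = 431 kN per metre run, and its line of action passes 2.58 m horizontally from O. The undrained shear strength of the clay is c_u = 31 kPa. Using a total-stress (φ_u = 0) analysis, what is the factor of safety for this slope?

Taking moments about the centre O, the resisting moment is provided by the undrained shear strength acting along the arc:
Arc length L_a = R·θ = 8.2·(81.0°·π/180) = 8.2·1.4137 = 11.59 m
M_R = c_u·L_a·R = 31·11.59·8.2 = 2946.8 kN·m/m
M_D = W·d = 431·2.58 = 1112.0 kN·m/m
FS = M_R / M_D = 2946.8 / 1112.0 = 2.650

FS = 2.65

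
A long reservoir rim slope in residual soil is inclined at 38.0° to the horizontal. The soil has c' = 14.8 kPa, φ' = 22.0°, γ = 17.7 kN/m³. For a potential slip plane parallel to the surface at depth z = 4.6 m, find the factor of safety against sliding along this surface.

For an infinite slope with a slip plane parallel to the surface (no pore pressure): FS = [c' + γz cos²β tanφ'] / [γz sinβ cosβ].
γz = 17.7·4.6 = 81.42 kN/m²
Numerator = 14.8 + 81.42·cos²38.0°·tan22.0° = 14.8 + 81.42·0.6210·0.4040 = 35.227 kPa
Denominator = 81.42·sin38.0°·cos38.0° = 81.42·0.6157·0.7880 = 39.501 kPa
FS = 35.227 / 39.501 = 0.892

FS = 0.89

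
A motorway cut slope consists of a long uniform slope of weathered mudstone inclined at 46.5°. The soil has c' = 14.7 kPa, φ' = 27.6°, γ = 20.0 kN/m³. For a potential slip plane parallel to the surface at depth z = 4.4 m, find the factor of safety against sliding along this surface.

For an infinite slope with a slip plane parallel to the surface (no pore pressure): FS = [c' + γz cos²β tanφ'] / [γz sinβ cosβ].
γz = 20.0·4.4 = 88.00 kN/m²
Numerator = 14.7 + 88.00·cos²46.5°·tan27.6° = 14.7 + 88.00·0.4738·0.5228 = 36.499 kPa
Denominator = 88.00·sin46.5°·cos46.5° = 88.00·0.7254·0.6884 = 43.940 kPa
FS = 36.499 / 43.940 = 0.831

FS = 0.83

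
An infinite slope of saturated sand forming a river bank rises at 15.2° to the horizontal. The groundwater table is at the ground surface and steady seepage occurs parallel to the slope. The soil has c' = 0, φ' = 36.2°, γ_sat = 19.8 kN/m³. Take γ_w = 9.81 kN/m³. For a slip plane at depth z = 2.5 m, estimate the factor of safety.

FS = 1.36

With seepage parallel to the slope and the water table at the surface, the effective normal stress on the slip plane uses the buoyant unit weight γ' = γ_sat − γ_w while the driving shear stress uses γ_sat:
FS = [c' + γ' z cos²β tanφ'] / [γ_sat z sinβ cosβ]
(For c' = 0 this reduces to FS = (γ'/γ_sat)·tanφ'/tanβ.)
γ' = 19.8 − 9.81 = 9.99 kN/m³
Numerator = 0.0 + 9.99·2.5·cos²15.2°·tan36.2° = 0.0 + 9.99·2.5·0.9313·0.7319 = 17.022 kPa
Denominator = 19.8·2.5·sin15.2°·cos15.2° = 19.8·2.5·0.2622·0.9650 = 12.524 kPa
FS = 17.022 / 12.524 = 1.359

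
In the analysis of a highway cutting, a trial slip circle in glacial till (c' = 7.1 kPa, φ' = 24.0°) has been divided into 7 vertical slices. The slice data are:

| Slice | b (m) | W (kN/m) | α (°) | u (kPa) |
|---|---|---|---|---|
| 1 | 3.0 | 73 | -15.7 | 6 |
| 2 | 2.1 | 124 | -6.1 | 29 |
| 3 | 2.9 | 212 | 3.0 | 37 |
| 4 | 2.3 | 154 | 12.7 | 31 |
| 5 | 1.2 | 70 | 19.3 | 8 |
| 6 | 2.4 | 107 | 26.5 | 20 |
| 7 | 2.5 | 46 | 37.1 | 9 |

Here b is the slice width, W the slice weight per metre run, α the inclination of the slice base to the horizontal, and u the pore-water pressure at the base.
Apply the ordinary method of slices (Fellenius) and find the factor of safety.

Ordinary method of slices: FS = Σ[c'·Δl_i + (W_i cosα_i − u_i·Δl_i)·tanφ'] / Σ W_i sinα_i, with Δl_i = b_i / cosα_i.
Slice 1: Δl = 3.0/cos(-15.7°) = 3.116 m; N'_1 = 73·cos(-15.7°) − 6·3.116 = 51.6; c'Δl = 22.13; W sinα = -19.8
Slice 2: Δl = 2.1/cos(-6.1°) = 2.112 m; N'_2 = 124·cos(-6.1°) − 29·2.112 = 62.1; c'Δl = 14.99; W sinα = -13.2
Slice 3: Δl = 2.9/cos3.0° = 2.904 m; N'_3 = 212·cos3.0° − 37·2.904 = 104.3; c'Δl = 20.62; W sinα = 11.1
Slice 4: Δl = 2.3/cos12.7° = 2.358 m; N'_4 = 154·cos12.7° − 31·2.358 = 77.1; c'Δl = 16.74; W sinα = 33.9
Slice 5: Δl = 1.2/cos19.3° = 1.271 m; N'_5 = 70·cos19.3° − 8·1.271 = 55.9; c'Δl = 9.03; W sinα = 23.1
Slice 6: Δl = 2.4/cos26.5° = 2.682 m; N'_6 = 107·cos26.5° − 20·2.682 = 42.1; c'Δl = 19.04; W sinα = 47.7
Slice 7: Δl = 2.5/cos37.1° = 3.134 m; N'_7 = 46·cos37.1° − 9·3.134 = 8.5; c'Δl = 22.25; W sinα = 27.7
Σc'Δl = 124.8 kN/m; ΣN' = 401.5 kN/m; ΣW sinα = 110.6 kN/m
Resisting = 124.8 + 401.5·tan24.0° = 124.8 + 178.8 = 303.6 kN/m
FS = 303.6 / 110.6 = 2.744

FS = 2.74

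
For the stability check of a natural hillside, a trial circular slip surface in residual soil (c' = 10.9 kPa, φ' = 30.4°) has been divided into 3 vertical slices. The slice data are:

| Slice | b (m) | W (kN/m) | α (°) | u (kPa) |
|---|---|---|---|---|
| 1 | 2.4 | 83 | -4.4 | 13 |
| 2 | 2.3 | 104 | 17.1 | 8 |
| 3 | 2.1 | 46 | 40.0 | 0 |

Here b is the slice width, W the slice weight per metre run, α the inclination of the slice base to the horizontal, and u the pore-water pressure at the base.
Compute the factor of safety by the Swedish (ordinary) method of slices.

FS = 3.35

Ordinary method of slices: FS = Σ[c'·Δl_i + (W_i cosα_i − u_i·Δl_i)·tanφ'] / Σ W_i sinα_i, with Δl_i = b_i / cosα_i.
Slice 1: Δl = 2.4/cos(-4.4°) = 2.407 m; N'_1 = 83·cos(-4.4°) − 13·2.407 = 51.5; c'Δl = 26.24; W sinα = -6.4
Slice 2: Δl = 2.3/cos17.1° = 2.406 m; N'_2 = 104·cos17.1° − 8·2.406 = 80.2; c'Δl = 26.23; W sinα = 30.6
Slice 3: Δl = 2.1/cos40.0° = 2.741 m; N'_3 = 46·cos40.0° − 0·2.741 = 35.2; c'Δl = 29.88; W sinα = 29.6
Σc'Δl = 82.3 kN/m; ΣN' = 166.9 kN/m; ΣW sinα = 53.8 kN/m
Resisting = 82.3 + 166.9·tan30.4° = 82.3 + 97.9 = 180.2 kN/m
FS = 180.2 / 53.8 = 3.351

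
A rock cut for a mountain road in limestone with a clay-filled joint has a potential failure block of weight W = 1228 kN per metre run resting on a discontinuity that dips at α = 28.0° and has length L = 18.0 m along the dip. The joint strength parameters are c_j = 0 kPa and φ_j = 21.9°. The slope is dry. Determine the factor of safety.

FS = 0.76

Resolving the block weight along and normal to the plane and applying the Mohr–Coulomb strength on the joint:
N' = W cosα = 1228·cos28.0° = 1084.3 kN/m
Driving force T = W sinα = 1228·sin28.0° = 576.5 kN/m
Resisting force R = c_j·L + N'·tanφ_j = 0·18.0 + 1084.3·tan21.9° = 0.0 + 435.9 = 435.9 kN/m
FS = R / T = 435.9 / 576.5 = 0.756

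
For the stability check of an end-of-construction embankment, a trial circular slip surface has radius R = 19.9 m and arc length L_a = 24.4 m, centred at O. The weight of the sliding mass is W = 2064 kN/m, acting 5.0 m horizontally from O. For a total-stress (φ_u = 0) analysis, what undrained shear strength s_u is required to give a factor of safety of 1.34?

FS = s_u·L_a·R / (W·d), so s_u = FS·W·d / (L_a·R).
s_u = 1.34·2064·5.0 / (24.40·19.9) = 13828.8 / 485.56 = 28.48 kPa

s_u = 28.5 kPa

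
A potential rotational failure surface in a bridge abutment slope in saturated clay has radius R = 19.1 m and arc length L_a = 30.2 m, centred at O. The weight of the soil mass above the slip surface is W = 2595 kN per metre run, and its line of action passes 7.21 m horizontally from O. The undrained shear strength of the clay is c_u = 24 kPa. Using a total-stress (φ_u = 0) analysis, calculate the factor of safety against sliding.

FS = 0.74

Taking moments about the centre O, the resisting moment is provided by the undrained shear strength acting along the arc:
M_R = c_u·L_a·R = 24·30.20·19.1 = 13843.7 kN·m/m
M_D = W·d = 2595·7.21 = 18710.0 kN·m/m
FS = M_R / M_D = 13843.7 / 18710.0 = 0.740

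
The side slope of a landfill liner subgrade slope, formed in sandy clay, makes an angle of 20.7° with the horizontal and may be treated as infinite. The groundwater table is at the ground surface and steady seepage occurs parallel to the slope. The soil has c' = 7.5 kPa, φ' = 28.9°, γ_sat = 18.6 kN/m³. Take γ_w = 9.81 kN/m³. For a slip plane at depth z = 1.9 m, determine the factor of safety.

With seepage parallel to the slope and the water table at the surface, the effective normal stress on the slip plane uses the buoyant unit weight γ' = γ_sat − γ_w while the driving shear stress uses γ_sat:
FS = [c' + γ' z cos²β tanφ'] / [γ_sat z sinβ cosβ]
γ' = 18.6 − 9.81 = 8.79 kN/m³
Numerator = 7.5 + 8.79·1.9·cos²20.7°·tan28.9° = 7.5 + 8.79·1.9·0.8751·0.5520 = 15.568 kPa
Denominator = 18.6·1.9·sin20.7°·cos20.7° = 18.6·1.9·0.3535·0.9354 = 11.685 kPa
FS = 15.568 / 11.685 = 1.332

FS = 1.33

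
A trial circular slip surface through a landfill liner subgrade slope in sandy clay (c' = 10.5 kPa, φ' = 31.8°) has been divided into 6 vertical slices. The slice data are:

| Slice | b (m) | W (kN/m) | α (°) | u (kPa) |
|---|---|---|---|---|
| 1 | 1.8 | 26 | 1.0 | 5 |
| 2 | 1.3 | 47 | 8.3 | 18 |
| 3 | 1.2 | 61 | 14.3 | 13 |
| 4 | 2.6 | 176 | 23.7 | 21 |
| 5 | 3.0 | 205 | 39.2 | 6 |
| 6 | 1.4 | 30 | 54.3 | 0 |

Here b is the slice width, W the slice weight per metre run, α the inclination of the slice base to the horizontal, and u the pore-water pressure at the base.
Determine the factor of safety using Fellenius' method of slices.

FS = 1.42

Ordinary method of slices: FS = Σ[c'·Δl_i + (W_i cosα_i − u_i·Δl_i)·tanφ'] / Σ W_i sinα_i, with Δl_i = b_i / cosα_i.
Slice 1: Δl = 1.8/cos1.0° = 1.800 m; N'_1 = 26·cos1.0° − 5·1.800 = 17.0; c'Δl = 18.90; W sinα = 0.5
Slice 2: Δl = 1.3/cos8.3° = 1.314 m; N'_2 = 47·cos8.3° − 18·1.314 = 22.9; c'Δl = 13.79; W sinα = 6.8
Slice 3: Δl = 1.2/cos14.3° = 1.238 m; N'_3 = 61·cos14.3° − 13·1.238 = 43.0; c'Δl = 13.00; W sinα = 15.1
Slice 4: Δl = 2.6/cos23.7° = 2.839 m; N'_4 = 176·cos23.7° − 21·2.839 = 101.5; c'Δl = 29.81; W sinα = 70.7
Slice 5: Δl = 3.0/cos39.2° = 3.871 m; N'_5 = 205·cos39.2° − 6·3.871 = 135.6; c'Δl = 40.65; W sinα = 129.6
Slice 6: Δl = 1.4/cos54.3° = 2.399 m; N'_6 = 30·cos54.3° − 0·2.399 = 17.5; c'Δl = 25.19; W sinα = 24.4
Σc'Δl = 141.4 kN/m; ΣN' = 337.5 kN/m; ΣW sinα = 247.0 kN/m
Resisting = 141.4 + 337.5·tan31.8° = 141.4 + 209.3 = 350.6 kN/m
FS = 350.6 / 247.0 = 1.420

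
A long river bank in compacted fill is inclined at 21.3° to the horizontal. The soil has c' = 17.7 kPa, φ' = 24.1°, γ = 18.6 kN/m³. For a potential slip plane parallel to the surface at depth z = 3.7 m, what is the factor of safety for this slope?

FS = 1.91

For an infinite slope with a slip plane parallel to the surface (no pore pressure): FS = [c' + γz cos²β tanφ'] / [γz sinβ cosβ].
γz = 18.6·3.7 = 68.82 kN/m²
Numerator = 17.7 + 68.82·cos²21.3°·tan24.1° = 17.7 + 68.82·0.8680·0.4473 = 44.423 kPa
Denominator = 68.82·sin21.3°·cos21.3° = 68.82·0.3633·0.9317 = 23.291 kPa
FS = 44.423 / 23.291 = 1.907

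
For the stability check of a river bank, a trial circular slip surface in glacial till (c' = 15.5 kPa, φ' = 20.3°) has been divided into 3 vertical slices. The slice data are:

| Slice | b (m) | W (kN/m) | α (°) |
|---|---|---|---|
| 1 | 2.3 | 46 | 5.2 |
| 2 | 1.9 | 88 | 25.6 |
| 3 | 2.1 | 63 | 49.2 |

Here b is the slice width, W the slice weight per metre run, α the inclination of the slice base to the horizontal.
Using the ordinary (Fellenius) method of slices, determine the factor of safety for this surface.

Ordinary method of slices: FS = Σ[c'·Δl_i + (W_i cosα_i)·tanφ'] / Σ W_i sinα_i, with Δl_i = b_i / cosα_i.
Slice 1: Δl = 2.3/cos5.2° = 2.310 m; N'_1 = 46·cos5.2° = 45.8; c'Δl = 35.80; W sinα = 4.2
Slice 2: Δl = 1.9/cos25.6° = 2.107 m; N'_2 = 88·cos25.6° = 79.4; c'Δl = 32.66; W sinα = 38.0
Slice 3: Δl = 2.1/cos49.2° = 3.214 m; N'_3 = 63·cos49.2° = 41.2; c'Δl = 49.81; W sinα = 47.7
Σc'Δl = 118.3 kN/m; ΣN' = 166.3 kN/m; ΣW sinα = 89.9 kN/m
Resisting = 118.3 + 166.3·tan20.3° = 118.3 + 61.5 = 179.8 kN/m
FS = 179.8 / 89.9 = 2.000

FS = 2.00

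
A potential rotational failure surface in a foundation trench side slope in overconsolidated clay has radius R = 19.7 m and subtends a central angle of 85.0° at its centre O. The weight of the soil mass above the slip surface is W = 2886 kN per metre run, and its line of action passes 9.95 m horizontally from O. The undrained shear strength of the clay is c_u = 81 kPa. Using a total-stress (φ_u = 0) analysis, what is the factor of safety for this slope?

FS = 1.62

Taking moments about the centre O, the resisting moment is provided by the undrained shear strength acting along the arc:
Arc length L_a = R·θ = 19.7·(85.0°·π/180) = 19.7·1.4835 = 29.23 m
M_R = c_u·L_a·R = 81·29.23·19.7 = 46635.2 kN·m/m
M_D = W·d = 2886·9.95 = 28715.7 kN·m/m
FS = M_R / M_D = 46635.2 / 28715.7 = 1.624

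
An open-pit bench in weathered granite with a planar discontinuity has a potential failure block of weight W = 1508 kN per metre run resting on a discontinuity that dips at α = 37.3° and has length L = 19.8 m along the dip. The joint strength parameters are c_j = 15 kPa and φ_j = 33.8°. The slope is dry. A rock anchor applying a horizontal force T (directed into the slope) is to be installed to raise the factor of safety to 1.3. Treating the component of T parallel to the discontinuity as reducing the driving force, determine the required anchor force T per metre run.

T = 61 kN/m

Resolving forces along and normal to the sliding plane, with the horizontal anchor force T adding T·sinα to the effective normal force and T·cosα acting up the plane against the driving force:
FS = [c_jL + (W cosα + T sinα) tanφ_j] / [W sinα − T cosα]
Without the anchor: N' = 1199.6 kN/m, driving T_d = 913.8 kN/m, resisting R = 15·19.8 + 1199.6·tan33.8° = 1100.0 kN/m, FS = 1.20.
Setting FS = 1.3 and solving for T:
1.3·(913.8 − T cos37.3°) = 1100.0 + T sin37.3°·tan33.8°
T·(sin37.3°·tan33.8° + 1.3·cos37.3°) = 1.3·913.8 − 1100.0
T·(0.6060·0.6694 + 1.3·0.7955) = 1188.0 − 1100.0 = 87.9
T·1.4398 = 87.9
T = 61.1 kN/m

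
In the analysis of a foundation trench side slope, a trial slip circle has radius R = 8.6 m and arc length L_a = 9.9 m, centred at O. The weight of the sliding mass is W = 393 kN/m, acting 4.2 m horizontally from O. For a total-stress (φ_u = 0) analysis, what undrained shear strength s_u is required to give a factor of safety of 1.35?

s_u = 26.2 kPa

FS = s_u·L_a·R / (W·d), so s_u = FS·W·d / (L_a·R).
s_u = 1.35·393·4.2 / (9.90·8.6) = 2228.3 / 85.14 = 26.17 kPa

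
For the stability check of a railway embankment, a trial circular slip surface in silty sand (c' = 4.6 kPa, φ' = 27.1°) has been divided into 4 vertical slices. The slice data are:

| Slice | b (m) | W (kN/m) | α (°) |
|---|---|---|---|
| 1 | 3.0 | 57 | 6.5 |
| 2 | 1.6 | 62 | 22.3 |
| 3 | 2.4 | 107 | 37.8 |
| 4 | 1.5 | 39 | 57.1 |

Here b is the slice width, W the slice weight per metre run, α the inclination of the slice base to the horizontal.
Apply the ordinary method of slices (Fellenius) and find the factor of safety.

Ordinary method of slices: FS = Σ[c'·Δl_i + (W_i cosα_i)·tanφ'] / Σ W_i sinα_i, with Δl_i = b_i / cosα_i.
Slice 1: Δl = 3.0/cos6.5° = 3.019 m; N'_1 = 57·cos6.5° = 56.6; c'Δl = 13.89; W sinα = 6.5
Slice 2: Δl = 1.6/cos22.3° = 1.729 m; N'_2 = 62·cos22.3° = 57.4; c'Δl = 7.95; W sinα = 23.5
Slice 3: Δl = 2.4/cos37.8° = 3.037 m; N'_3 = 107·cos37.8° = 84.5; c'Δl = 13.97; W sinα = 65.6
Slice 4: Δl = 1.5/cos57.1° = 2.762 m; N'_4 = 39·cos57.1° = 21.2; c'Δl = 12.70; W sinα = 32.7
Σc'Δl = 48.5 kN/m; ΣN' = 219.7 kN/m; ΣW sinα = 128.3 kN/m
Resisting = 48.5 + 219.7·tan27.1° = 48.5 + 112.4 = 161.0 kN/m
FS = 161.0 / 128.3 = 1.255

FS = 1.25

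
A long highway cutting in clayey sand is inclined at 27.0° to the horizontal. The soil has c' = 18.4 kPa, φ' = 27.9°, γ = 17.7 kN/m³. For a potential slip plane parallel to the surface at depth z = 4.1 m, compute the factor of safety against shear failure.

For an infinite slope with a slip plane parallel to the surface (no pore pressure): FS = [c' + γz cos²β tanφ'] / [γz sinβ cosβ].
γz = 17.7·4.1 = 72.57 kN/m²
Numerator = 18.4 + 72.57·cos²27.0°·tan27.9° = 18.4 + 72.57·0.7939·0.5295 = 48.904 kPa
Denominator = 72.57·sin27.0°·cos27.0° = 72.57·0.4540·0.8910 = 29.355 kPa
FS = 48.904 / 29.355 = 1.666

FS = 1.67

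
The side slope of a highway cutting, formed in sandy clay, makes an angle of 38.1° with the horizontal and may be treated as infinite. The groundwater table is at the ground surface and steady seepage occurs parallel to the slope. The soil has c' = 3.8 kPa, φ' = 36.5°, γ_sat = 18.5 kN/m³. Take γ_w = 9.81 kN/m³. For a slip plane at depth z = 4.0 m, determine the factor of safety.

FS = 0.55

With seepage parallel to the slope and the water table at the surface, the effective normal stress on the slip plane uses the buoyant unit weight γ' = γ_sat − γ_w while the driving shear stress uses γ_sat:
FS = [c' + γ' z cos²β tanφ'] / [γ_sat z sinβ cosβ]
γ' = 18.5 − 9.81 = 8.69 kN/m³
Numerator = 3.8 + 8.69·4.0·cos²38.1°·tan36.5° = 3.8 + 8.69·4.0·0.6193·0.7400 = 19.728 kPa
Denominator = 18.5·4.0·sin38.1°·cos38.1° = 18.5·4.0·0.6170·0.7869 = 35.932 kPa
FS = 19.728 / 35.932 = 0.549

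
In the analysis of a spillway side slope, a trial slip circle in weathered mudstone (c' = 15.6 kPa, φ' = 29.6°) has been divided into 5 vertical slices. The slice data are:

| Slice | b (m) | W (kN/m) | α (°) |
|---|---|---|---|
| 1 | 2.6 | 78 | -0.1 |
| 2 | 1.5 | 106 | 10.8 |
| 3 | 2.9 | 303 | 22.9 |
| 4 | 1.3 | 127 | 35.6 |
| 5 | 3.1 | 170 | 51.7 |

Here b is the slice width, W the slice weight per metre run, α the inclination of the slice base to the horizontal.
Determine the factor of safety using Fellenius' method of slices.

FS = 1.73

Ordinary method of slices: FS = Σ[c'·Δl_i + (W_i cosα_i)·tanφ'] / Σ W_i sinα_i, with Δl_i = b_i / cosα_i.
Slice 1: Δl = 2.6/cos(-0.1°) = 2.600 m; N'_1 = 78·cos(-0.1°) = 78.0; c'Δl = 40.56; W sinα = -0.1
Slice 2: Δl = 1.5/cos10.8° = 1.527 m; N'_2 = 106·cos10.8° = 104.1; c'Δl = 23.82; W sinα = 19.9
Slice 3: Δl = 2.9/cos22.9° = 3.148 m; N'_3 = 303·cos22.9° = 279.1; c'Δl = 49.11; W sinα = 117.9
Slice 4: Δl = 1.3/cos35.6° = 1.599 m; N'_4 = 127·cos35.6° = 103.3; c'Δl = 24.94; W sinα = 73.9
Slice 5: Δl = 3.1/cos51.7° = 5.002 m; N'_5 = 170·cos51.7° = 105.4; c'Δl = 78.03; W sinα = 133.4
Σc'Δl = 216.5 kN/m; ΣN' = 669.9 kN/m; ΣW sinα = 345.0 kN/m
Resisting = 216.5 + 669.9·tan29.6° = 216.5 + 380.5 = 597.0 kN/m
FS = 597.0 / 345.0 = 1.731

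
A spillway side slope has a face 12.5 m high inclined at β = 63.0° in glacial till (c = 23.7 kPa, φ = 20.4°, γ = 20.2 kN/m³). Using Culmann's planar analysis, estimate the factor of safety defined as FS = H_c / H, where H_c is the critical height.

H_c = (4c/γ) · sinβ cosφ / [1 − cos(β − φ)]
    = (4·23.7/20.2) · sin63.0°·cos20.4° / [1 − cos42.6°]
    = 4.693 · 0.8351 / 0.2639 = 14.85 m
FS = H_c / H = 14.85 / 12.5 = 1.188

FS = 1.19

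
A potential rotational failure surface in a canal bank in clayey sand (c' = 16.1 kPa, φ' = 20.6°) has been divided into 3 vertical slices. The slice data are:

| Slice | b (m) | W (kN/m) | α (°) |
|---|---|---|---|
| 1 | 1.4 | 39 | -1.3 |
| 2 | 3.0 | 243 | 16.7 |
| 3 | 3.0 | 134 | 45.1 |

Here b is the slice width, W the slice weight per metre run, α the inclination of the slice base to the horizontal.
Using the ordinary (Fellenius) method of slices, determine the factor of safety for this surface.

FS = 1.70

Ordinary method of slices: FS = Σ[c'·Δl_i + (W_i cosα_i)·tanφ'] / Σ W_i sinα_i, with Δl_i = b_i / cosα_i.
Slice 1: Δl = 1.4/cos(-1.3°) = 1.400 m; N'_1 = 39·cos(-1.3°) = 39.0; c'Δl = 22.55; W sinα = -0.9
Slice 2: Δl = 3.0/cos16.7° = 3.132 m; N'_2 = 243·cos16.7° = 232.8; c'Δl = 50.43; W sinα = 69.8
Slice 3: Δl = 3.0/cos45.1° = 4.250 m; N'_3 = 134·cos45.1° = 94.6; c'Δl = 68.43; W sinα = 94.9
Σc'Δl = 141.4 kN/m; ΣN' = 366.3 kN/m; ΣW sinα = 163.9 kN/m
Resisting = 141.4 + 366.3·tan20.6° = 141.4 + 137.7 = 279.1 kN/m
FS = 279.1 / 163.9 = 1.703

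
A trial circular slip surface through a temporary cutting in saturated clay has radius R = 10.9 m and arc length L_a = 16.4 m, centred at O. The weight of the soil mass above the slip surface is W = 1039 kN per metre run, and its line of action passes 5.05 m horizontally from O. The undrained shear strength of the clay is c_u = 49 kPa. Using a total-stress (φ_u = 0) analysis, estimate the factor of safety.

FS = 1.67

Taking moments about the centre O, the resisting moment is provided by the undrained shear strength acting along the arc:
M_R = c_u·L_a·R = 49·16.40·10.9 = 8759.2 kN·m/m
M_D = W·d = 1039·5.05 = 5246.9 kN·m/m
FS = M_R / M_D = 8759.2 / 5246.9 = 1.669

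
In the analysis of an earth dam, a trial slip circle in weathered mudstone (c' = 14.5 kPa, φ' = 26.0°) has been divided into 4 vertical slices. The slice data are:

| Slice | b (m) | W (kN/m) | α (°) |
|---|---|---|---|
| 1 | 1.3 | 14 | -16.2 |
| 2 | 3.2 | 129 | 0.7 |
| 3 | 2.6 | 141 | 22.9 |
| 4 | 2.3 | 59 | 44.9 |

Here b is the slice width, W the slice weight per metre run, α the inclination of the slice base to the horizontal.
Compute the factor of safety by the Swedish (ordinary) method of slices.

FS = 3.26

Ordinary method of slices: FS = Σ[c'·Δl_i + (W_i cosα_i)·tanφ'] / Σ W_i sinα_i, with Δl_i = b_i / cosα_i.
Slice 1: Δl = 1.3/cos(-16.2°) = 1.354 m; N'_1 = 14·cos(-16.2°) = 13.4; c'Δl = 19.63; W sinα = -3.9
Slice 2: Δl = 3.2/cos0.7° = 3.200 m; N'_2 = 129·cos0.7° = 129.0; c'Δl = 46.40; W sinα = 1.6
Slice 3: Δl = 2.6/cos22.9° = 2.822 m; N'_3 = 141·cos22.9° = 129.9; c'Δl = 40.93; W sinα = 54.9
Slice 4: Δl = 2.3/cos44.9° = 3.247 m; N'_4 = 59·cos44.9° = 41.8; c'Δl = 47.08; W sinα = 41.6
Σc'Δl = 154.0 kN/m; ΣN' = 314.1 kN/m; ΣW sinα = 94.2 kN/m
Resisting = 154.0 + 314.1·tan26.0° = 154.0 + 153.2 = 307.2 kN/m
FS = 307.2 / 94.2 = 3.262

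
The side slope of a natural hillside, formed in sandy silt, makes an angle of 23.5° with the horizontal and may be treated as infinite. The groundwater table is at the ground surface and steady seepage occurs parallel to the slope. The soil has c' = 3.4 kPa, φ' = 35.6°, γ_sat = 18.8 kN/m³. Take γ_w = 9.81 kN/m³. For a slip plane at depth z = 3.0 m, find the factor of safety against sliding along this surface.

With seepage parallel to the slope and the water table at the surface, the effective normal stress on the slip plane uses the buoyant unit weight γ' = γ_sat − γ_w while the driving shear stress uses γ_sat:
FS = [c' + γ' z cos²β tanφ'] / [γ_sat z sinβ cosβ]
γ' = 18.8 − 9.81 = 8.99 kN/m³
Numerator = 3.4 + 8.99·3.0·cos²23.5°·tan35.6° = 3.4 + 8.99·3.0·0.8410·0.7159 = 19.639 kPa
Denominator = 18.8·3.0·sin23.5°·cos23.5° = 18.8·3.0·0.3987·0.9171 = 20.624 kPa
FS = 19.639 / 20.624 = 0.952

FS = 0.95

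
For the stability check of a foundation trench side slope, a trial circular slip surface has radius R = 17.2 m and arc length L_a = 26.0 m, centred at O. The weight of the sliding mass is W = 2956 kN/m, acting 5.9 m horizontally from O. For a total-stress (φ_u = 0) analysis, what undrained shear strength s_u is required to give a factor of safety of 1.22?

s_u = 47.6 kPa

FS = s_u·L_a·R / (W·d), so s_u = FS·W·d / (L_a·R).
s_u = 1.22·2956·5.9 / (26.00·17.2) = 21277.3 / 447.20 = 47.58 kPa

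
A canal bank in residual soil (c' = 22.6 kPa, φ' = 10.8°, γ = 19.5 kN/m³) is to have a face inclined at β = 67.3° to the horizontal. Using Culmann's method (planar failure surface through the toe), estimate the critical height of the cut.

H_c = 9.38 m

Culmann's analysis gives the critical failure plane at α_cr = (β + φ')/2 = (67.3 + 10.8)/2 = 39.0°, and the critical height
H_c = (4c'/γ) · sinβ cosφ' / [1 − cos(β − φ')]
    = (4·22.6/19.5) · sin67.3°·cos10.8° / [1 − cos(56.5°)]
    = 4.636 · 0.9225·0.9823 / [1 − 0.5519]
    = 4.636 · 0.9062 / 0.4481
    = 9.38 m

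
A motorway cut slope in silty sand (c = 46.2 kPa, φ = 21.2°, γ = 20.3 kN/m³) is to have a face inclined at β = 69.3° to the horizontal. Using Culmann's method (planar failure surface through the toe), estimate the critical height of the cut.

H_c = 23.90 m

Culmann's analysis gives the critical failure plane at α_cr = (β + φ)/2 = (69.3 + 21.2)/2 = 45.2°, and the critical height
H_c = (4c/γ) · sinβ cosφ / [1 − cos(β − φ)]
    = (4·46.2/20.3) · sin69.3°·cos21.2° / [1 − cos(48.1°)]
    = 9.103 · 0.9354·0.9323 / [1 − 0.6678]
    = 9.103 · 0.8721 / 0.3322
    = 23.90 m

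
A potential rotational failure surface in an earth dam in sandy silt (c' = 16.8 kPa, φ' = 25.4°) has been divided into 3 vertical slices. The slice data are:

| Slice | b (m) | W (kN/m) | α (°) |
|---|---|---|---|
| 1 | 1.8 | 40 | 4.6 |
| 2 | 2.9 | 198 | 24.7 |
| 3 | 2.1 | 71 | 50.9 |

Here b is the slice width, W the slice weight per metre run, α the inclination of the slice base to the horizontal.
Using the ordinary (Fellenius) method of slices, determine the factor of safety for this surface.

FS = 1.88

Ordinary method of slices: FS = Σ[c'·Δl_i + (W_i cosα_i)·tanφ'] / Σ W_i sinα_i, with Δl_i = b_i / cosα_i.
Slice 1: Δl = 1.8/cos4.6° = 1.806 m; N'_1 = 40·cos4.6° = 39.9; c'Δl = 30.34; W sinα = 3.2
Slice 2: Δl = 2.9/cos24.7° = 3.192 m; N'_2 = 198·cos24.7° = 179.9; c'Δl = 53.63; W sinα = 82.7
Slice 3: Δl = 2.1/cos50.9° = 3.330 m; N'_3 = 71·cos50.9° = 44.8; c'Δl = 55.94; W sinα = 55.1
Σc'Δl = 139.9 kN/m; ΣN' = 264.5 kN/m; ΣW sinα = 141.0 kN/m
Resisting = 139.9 + 264.5·tan25.4° = 139.9 + 125.6 = 265.5 kN/m
FS = 265.5 / 141.0 = 1.882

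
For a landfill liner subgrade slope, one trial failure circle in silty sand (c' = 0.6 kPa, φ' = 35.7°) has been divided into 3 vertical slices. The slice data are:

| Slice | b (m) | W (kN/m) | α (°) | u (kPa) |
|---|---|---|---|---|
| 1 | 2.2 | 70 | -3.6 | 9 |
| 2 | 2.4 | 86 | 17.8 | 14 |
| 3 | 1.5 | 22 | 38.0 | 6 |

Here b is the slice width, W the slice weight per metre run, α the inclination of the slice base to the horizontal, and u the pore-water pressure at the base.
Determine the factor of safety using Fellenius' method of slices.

Ordinary method of slices: FS = Σ[c'·Δl_i + (W_i cosα_i − u_i·Δl_i)·tanφ'] / Σ W_i sinα_i, with Δl_i = b_i / cosα_i.
Slice 1: Δl = 2.2/cos(-3.6°) = 2.204 m; N'_1 = 70·cos(-3.6°) − 9·2.204 = 50.0; c'Δl = 1.32; W sinα = -4.4
Slice 2: Δl = 2.4/cos17.8° = 2.521 m; N'_2 = 86·cos17.8° − 14·2.521 = 46.6; c'Δl = 1.51; W sinα = 26.3
Slice 3: Δl = 1.5/cos38.0° = 1.904 m; N'_3 = 22·cos38.0° − 6·1.904 = 5.9; c'Δl = 1.14; W sinα = 13.5
Σc'Δl = 4.0 kN/m; ΣN' = 102.5 kN/m; ΣW sinα = 35.4 kN/m
Resisting = 4.0 + 102.5·tan35.7° = 4.0 + 73.7 = 77.7 kN/m
FS = 77.7 / 35.4 = 2.191

FS = 2.19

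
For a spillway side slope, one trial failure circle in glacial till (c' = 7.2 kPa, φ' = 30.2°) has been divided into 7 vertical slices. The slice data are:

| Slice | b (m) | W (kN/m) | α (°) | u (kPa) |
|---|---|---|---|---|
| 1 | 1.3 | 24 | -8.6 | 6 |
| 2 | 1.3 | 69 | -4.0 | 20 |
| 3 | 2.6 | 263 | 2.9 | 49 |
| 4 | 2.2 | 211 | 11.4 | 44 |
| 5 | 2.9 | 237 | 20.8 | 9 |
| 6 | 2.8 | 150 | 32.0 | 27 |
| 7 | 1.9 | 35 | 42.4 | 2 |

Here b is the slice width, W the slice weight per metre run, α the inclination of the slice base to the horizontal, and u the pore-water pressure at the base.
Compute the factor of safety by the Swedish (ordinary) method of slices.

Ordinary method of slices: FS = Σ[c'·Δl_i + (W_i cosα_i − u_i·Δl_i)·tanφ'] / Σ W_i sinα_i, with Δl_i = b_i / cosα_i.
Slice 1: Δl = 1.3/cos(-8.6°) = 1.315 m; N'_1 = 24·cos(-8.6°) − 6·1.315 = 15.8; c'Δl = 9.47; W sinα = -3.6
Slice 2: Δl = 1.3/cos(-4.0°) = 1.303 m; N'_2 = 69·cos(-4.0°) − 20·1.303 = 42.8; c'Δl = 9.38; W sinα = -4.8
Slice 3: Δl = 2.6/cos2.9° = 2.603 m; N'_3 = 263·cos2.9° − 49·2.603 = 135.1; c'Δl = 18.74; W sinα = 13.3
Slice 4: Δl = 2.2/cos11.4° = 2.244 m; N'_4 = 211·cos11.4° − 44·2.244 = 108.1; c'Δl = 16.16; W sinα = 41.7
Slice 5: Δl = 2.9/cos20.8° = 3.102 m; N'_5 = 237·cos20.8° − 9·3.102 = 193.6; c'Δl = 22.34; W sinα = 84.2
Slice 6: Δl = 2.8/cos32.0° = 3.302 m; N'_6 = 150·cos32.0° − 27·3.302 = 38.1; c'Δl = 23.77; W sinα = 79.5
Slice 7: Δl = 1.9/cos42.4° = 2.573 m; N'_7 = 35·cos42.4° − 2·2.573 = 20.7; c'Δl = 18.53; W sinα = 23.6
Σc'Δl = 118.4 kN/m; ΣN' = 554.2 kN/m; ΣW sinα = 233.9 kN/m
Resisting = 118.4 + 554.2·tan30.2° = 118.4 + 322.5 = 440.9 kN/m
FS = 440.9 / 233.9 = 1.885

FS = 1.89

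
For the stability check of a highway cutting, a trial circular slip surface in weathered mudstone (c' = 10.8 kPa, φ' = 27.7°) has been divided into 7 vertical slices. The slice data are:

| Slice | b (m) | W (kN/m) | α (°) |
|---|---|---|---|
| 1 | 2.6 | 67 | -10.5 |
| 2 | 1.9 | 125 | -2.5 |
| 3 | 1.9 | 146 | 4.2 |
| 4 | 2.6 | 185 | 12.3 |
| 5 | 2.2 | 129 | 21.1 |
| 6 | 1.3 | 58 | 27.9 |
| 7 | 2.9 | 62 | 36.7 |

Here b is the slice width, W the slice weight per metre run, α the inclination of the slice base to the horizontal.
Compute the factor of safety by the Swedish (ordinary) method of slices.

Ordinary method of slices: FS = Σ[c'·Δl_i + (W_i cosα_i)·tanφ'] / Σ W_i sinα_i, with Δl_i = b_i / cosα_i.
Slice 1: Δl = 2.6/cos(-10.5°) = 2.644 m; N'_1 = 67·cos(-10.5°) = 65.9; c'Δl = 28.56; W sinα = -12.2
Slice 2: Δl = 1.9/cos(-2.5°) = 1.902 m; N'_2 = 125·cos(-2.5°) = 124.9; c'Δl = 20.54; W sinα = -5.5
Slice 3: Δl = 1.9/cos4.2° = 1.905 m; N'_3 = 146·cos4.2° = 145.6; c'Δl = 20.58; W sinα = 10.7
Slice 4: Δl = 2.6/cos12.3° = 2.661 m; N'_4 = 185·cos12.3° = 180.8; c'Δl = 28.74; W sinα = 39.4
Slice 5: Δl = 2.2/cos21.1° = 2.358 m; N'_5 = 129·cos21.1° = 120.4; c'Δl = 25.47; W sinα = 46.4
Slice 6: Δl = 1.3/cos27.9° = 1.471 m; N'_6 = 58·cos27.9° = 51.3; c'Δl = 15.89; W sinα = 27.1
Slice 7: Δl = 2.9/cos36.7° = 3.617 m; N'_7 = 62·cos36.7° = 49.7; c'Δl = 39.06; W sinα = 37.1
Σc'Δl = 178.8 kN/m; ΣN' = 738.4 kN/m; ΣW sinα = 143.1 kN/m
Resisting = 178.8 + 738.4·tan27.7° = 178.8 + 387.7 = 566.5 kN/m
FS = 566.5 / 143.1 = 3.960

FS = 3.96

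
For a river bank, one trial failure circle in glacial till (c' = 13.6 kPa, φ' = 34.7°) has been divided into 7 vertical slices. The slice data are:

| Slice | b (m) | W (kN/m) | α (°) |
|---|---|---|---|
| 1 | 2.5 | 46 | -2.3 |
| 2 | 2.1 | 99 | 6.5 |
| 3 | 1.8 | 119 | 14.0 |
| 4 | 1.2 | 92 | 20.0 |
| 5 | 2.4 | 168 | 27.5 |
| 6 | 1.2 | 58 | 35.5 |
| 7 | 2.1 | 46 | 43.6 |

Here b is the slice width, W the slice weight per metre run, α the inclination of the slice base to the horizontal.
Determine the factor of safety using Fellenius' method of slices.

FS = 2.82

Ordinary method of slices: FS = Σ[c'·Δl_i + (W_i cosα_i)·tanφ'] / Σ W_i sinα_i, with Δl_i = b_i / cosα_i.
Slice 1: Δl = 2.5/cos(-2.3°) = 2.502 m; N'_1 = 46·cos(-2.3°) = 46.0; c'Δl = 34.03; W sinα = -1.8
Slice 2: Δl = 2.1/cos6.5° = 2.114 m; N'_2 = 99·cos6.5° = 98.4; c'Δl = 28.74; W sinα = 11.2
Slice 3: Δl = 1.8/cos14.0° = 1.855 m; N'_3 = 119·cos14.0° = 115.5; c'Δl = 25.23; W sinα = 28.8
Slice 4: Δl = 1.2/cos20.0° = 1.277 m; N'_4 = 92·cos20.0° = 86.5; c'Δl = 17.37; W sinα = 31.5
Slice 5: Δl = 2.4/cos27.5° = 2.706 m; N'_5 = 168·cos27.5° = 149.0; c'Δl = 36.80; W sinα = 77.6
Slice 6: Δl = 1.2/cos35.5° = 1.474 m; N'_6 = 58·cos35.5° = 47.2; c'Δl = 20.05; W sinα = 33.7
Slice 7: Δl = 2.1/cos43.6° = 2.900 m; N'_7 = 46·cos43.6° = 33.3; c'Δl = 39.44; W sinα = 31.7
Σc'Δl = 201.7 kN/m; ΣN' = 575.8 kN/m; ΣW sinα = 212.6 kN/m
Resisting = 201.7 + 575.8·tan34.7° = 201.7 + 398.7 = 600.3 kN/m
FS = 600.3 / 212.6 = 2.824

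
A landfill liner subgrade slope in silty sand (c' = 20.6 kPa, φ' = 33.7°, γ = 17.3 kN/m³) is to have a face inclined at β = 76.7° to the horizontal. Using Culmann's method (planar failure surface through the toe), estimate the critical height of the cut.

H_c = 14.35 m

Culmann's analysis gives the critical failure plane at α_cr = (β + φ')/2 = (76.7 + 33.7)/2 = 55.2°, and the critical height
H_c = (4c'/γ) · sinβ cosφ' / [1 − cos(β − φ')]
    = (4·20.6/17.3) · sin76.7°·cos33.7° / [1 − cos(43.0°)]
    = 4.763 · 0.9732·0.8320 / [1 − 0.7314]
    = 4.763 · 0.8096 / 0.2686
    = 14.35 m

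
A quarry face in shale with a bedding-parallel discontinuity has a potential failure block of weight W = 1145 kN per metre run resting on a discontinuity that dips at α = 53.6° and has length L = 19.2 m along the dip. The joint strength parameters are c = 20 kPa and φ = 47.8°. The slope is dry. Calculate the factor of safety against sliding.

Resolving the block weight along and normal to the plane and applying the Mohr–Coulomb strength on the joint:
N' = W cosα = 1145·cos53.6° = 679.5 kN/m
Driving force T = W sinα = 1145·sin53.6° = 921.6 kN/m
Resisting force R = c·L + N'·tanφ = 20·19.2 + 679.5·tan47.8° = 384.0 + 749.3 = 1133.3 kN/m
FS = R / T = 1133.3 / 921.6 = 1.230

FS = 1.23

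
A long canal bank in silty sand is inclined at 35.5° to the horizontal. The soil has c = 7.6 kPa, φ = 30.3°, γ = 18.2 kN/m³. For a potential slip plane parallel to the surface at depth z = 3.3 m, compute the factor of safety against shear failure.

FS = 1.09

For an infinite slope with a slip plane parallel to the surface (no pore pressure): FS = [c + γz cos²β tanφ] / [γz sinβ cosβ].
γz = 18.2·3.3 = 60.06 kN/m²
Numerator = 7.6 + 60.06·cos²35.5°·tan30.3° = 7.6 + 60.06·0.6628·0.5844 = 30.861 kPa
Denominator = 60.06·sin35.5°·cos35.5° = 60.06·0.5807·0.8141 = 28.394 kPa
FS = 30.861 / 28.394 = 1.087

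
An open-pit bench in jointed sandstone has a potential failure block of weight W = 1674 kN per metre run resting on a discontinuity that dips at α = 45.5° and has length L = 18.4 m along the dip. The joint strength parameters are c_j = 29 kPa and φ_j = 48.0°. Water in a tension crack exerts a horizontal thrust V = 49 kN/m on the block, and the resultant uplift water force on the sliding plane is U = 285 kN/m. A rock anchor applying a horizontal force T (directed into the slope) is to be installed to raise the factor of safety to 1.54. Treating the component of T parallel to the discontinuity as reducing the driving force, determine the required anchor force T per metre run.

Resolving forces along and normal to the sliding plane, with the horizontal anchor force T adding T·sinα to the effective normal force and T·cosα acting up the plane against the driving force:
FS = [c_jL + (W cosα − U − V sinα + T sinα) tanφ_j] / [W sinα + V cosα − T cosα]
Without the anchor: N' = 853.4 kN/m, driving T_d = 1228.3 kN/m, resisting R = 29·18.4 + 853.4·tan48.0° = 1481.4 kN/m, FS = 1.21.
Setting FS = 1.54 and solving for T:
1.54·(1228.3 − T cos45.5°) = 1481.4 + T sin45.5°·tan48.0°
T·(sin45.5°·tan48.0° + 1.54·cos45.5°) = 1.54·1228.3 − 1481.4
T·(0.7133·1.1106 + 1.54·0.7009) = 1891.6 − 1481.4 = 410.3
T·1.8715 = 410.3
T = 219.2 kN/m

T = 219 kN/m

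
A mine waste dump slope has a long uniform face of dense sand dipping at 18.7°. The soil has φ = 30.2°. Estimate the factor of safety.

For a dry cohesionless infinite slope the factor of safety is FS = tanφ / tanβ.
FS = tan30.2° / tan18.7° = 0.5820 / 0.3385 = 1.719

FS = 1.72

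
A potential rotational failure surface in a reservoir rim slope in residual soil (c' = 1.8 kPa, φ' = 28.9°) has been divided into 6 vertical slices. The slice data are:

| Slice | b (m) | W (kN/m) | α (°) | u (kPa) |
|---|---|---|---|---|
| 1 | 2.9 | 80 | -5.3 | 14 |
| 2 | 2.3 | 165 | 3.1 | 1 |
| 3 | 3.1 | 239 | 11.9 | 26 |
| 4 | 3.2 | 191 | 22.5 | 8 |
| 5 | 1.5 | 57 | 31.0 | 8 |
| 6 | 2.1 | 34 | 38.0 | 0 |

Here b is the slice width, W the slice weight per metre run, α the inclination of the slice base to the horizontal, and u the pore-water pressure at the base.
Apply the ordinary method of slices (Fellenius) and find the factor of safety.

FS = 1.95

Ordinary method of slices: FS = Σ[c'·Δl_i + (W_i cosα_i − u_i·Δl_i)·tanφ'] / Σ W_i sinα_i, with Δl_i = b_i / cosα_i.
Slice 1: Δl = 2.9/cos(-5.3°) = 2.912 m; N'_1 = 80·cos(-5.3°) − 14·2.912 = 38.9; c'Δl = 5.24; W sinα = -7.4
Slice 2: Δl = 2.3/cos3.1° = 2.303 m; N'_2 = 165·cos3.1° − 1·2.303 = 162.5; c'Δl = 4.15; W sinα = 8.9
Slice 3: Δl = 3.1/cos11.9° = 3.168 m; N'_3 = 239·cos11.9° − 26·3.168 = 151.5; c'Δl = 5.70; W sinα = 49.3
Slice 4: Δl = 3.2/cos22.5° = 3.464 m; N'_4 = 191·cos22.5° − 8·3.464 = 148.8; c'Δl = 6.23; W sinα = 73.1
Slice 5: Δl = 1.5/cos31.0° = 1.750 m; N'_5 = 57·cos31.0° − 8·1.750 = 34.9; c'Δl = 3.15; W sinα = 29.4
Slice 6: Δl = 2.1/cos38.0° = 2.665 m; N'_6 = 34·cos38.0° − 0·2.665 = 26.8; c'Δl = 4.80; W sinα = 20.9
Σc'Δl = 29.3 kN/m; ΣN' = 563.2 kN/m; ΣW sinα = 174.2 kN/m
Resisting = 29.3 + 563.2·tan28.9° = 29.3 + 310.9 = 340.2 kN/m
FS = 340.2 / 174.2 = 1.953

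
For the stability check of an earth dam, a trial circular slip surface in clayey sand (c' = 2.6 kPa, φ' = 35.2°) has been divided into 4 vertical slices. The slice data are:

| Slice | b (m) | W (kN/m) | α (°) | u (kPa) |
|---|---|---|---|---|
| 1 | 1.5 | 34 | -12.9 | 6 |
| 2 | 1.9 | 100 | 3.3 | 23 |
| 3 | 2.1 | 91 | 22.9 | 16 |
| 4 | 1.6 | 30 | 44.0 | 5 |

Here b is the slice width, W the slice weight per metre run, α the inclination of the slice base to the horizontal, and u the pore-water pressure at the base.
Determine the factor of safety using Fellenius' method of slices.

FS = 2.17

Ordinary method of slices: FS = Σ[c'·Δl_i + (W_i cosα_i − u_i·Δl_i)·tanφ'] / Σ W_i sinα_i, with Δl_i = b_i / cosα_i.
Slice 1: Δl = 1.5/cos(-12.9°) = 1.539 m; N'_1 = 34·cos(-12.9°) − 6·1.539 = 23.9; c'Δl = 4.00; W sinα = -7.6
Slice 2: Δl = 1.9/cos3.3° = 1.903 m; N'_2 = 100·cos3.3° − 23·1.903 = 56.1; c'Δl = 4.95; W sinα = 5.8
Slice 3: Δl = 2.1/cos22.9° = 2.280 m; N'_3 = 91·cos22.9° − 16·2.280 = 47.4; c'Δl = 5.93; W sinα = 35.4
Slice 4: Δl = 1.6/cos44.0° = 2.224 m; N'_4 = 30·cos44.0° − 5·2.224 = 10.5; c'Δl = 5.78; W sinα = 20.8
Σc'Δl = 20.7 kN/m; ΣN' = 137.8 kN/m; ΣW sinα = 54.4 kN/m
Resisting = 20.7 + 137.8·tan35.2° = 20.7 + 97.2 = 117.9 kN/m
FS = 117.9 / 54.4 = 2.166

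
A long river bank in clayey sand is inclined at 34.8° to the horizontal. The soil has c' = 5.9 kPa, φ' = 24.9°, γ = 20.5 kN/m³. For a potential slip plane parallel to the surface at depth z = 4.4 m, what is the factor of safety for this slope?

For an infinite slope with a slip plane parallel to the surface (no pore pressure): FS = [c' + γz cos²β tanφ'] / [γz sinβ cosβ].
γz = 20.5·4.4 = 90.20 kN/m²
Numerator = 5.9 + 90.20·cos²34.8°·tan24.9° = 5.9 + 90.20·0.6743·0.4642 = 34.132 kPa
Denominator = 90.20·sin34.8°·cos34.8° = 90.20·0.5707·0.8211 = 42.271 kPa
FS = 34.132 / 42.271 = 0.807

FS = 0.81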